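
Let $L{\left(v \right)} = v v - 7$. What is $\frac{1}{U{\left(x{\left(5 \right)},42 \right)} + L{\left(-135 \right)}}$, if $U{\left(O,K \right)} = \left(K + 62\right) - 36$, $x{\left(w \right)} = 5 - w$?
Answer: $\frac{1}{18286} \approx 5.4687 \cdot 10^{-5}$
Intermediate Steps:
$U{\left(O,K \right)} = 26 + K$ ($U{\left(O,K \right)} = \left(62 + K\right) - 36 = 26 + K$)
$L{\left(v \right)} = -7 + v^{2}$ ($L{\left(v \right)} = v^{2} - 7 = -7 + v^{2}$)
$\frac{1}{U{\left(x{\left(5 \right)},42 \right)} + L{\left(-135 \right)}} = \frac{1}{\left(26 + 42\right) - \left(7 - \left(-135\right)^{2}\right)} = \frac{1}{68 + \left(-7 + 18225\right)} = \frac{1}{68 + 18218} = \frac{1}{18286}$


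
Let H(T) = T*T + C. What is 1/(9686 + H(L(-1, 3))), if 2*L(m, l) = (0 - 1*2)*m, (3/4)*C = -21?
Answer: 1/9659 ≈ 0.00010353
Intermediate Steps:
C = -28 (C = (4/3)*(-21) = -28)
L(m, l) = -m (L(m, l) = ((0 - 1*2)*m)/2 = ((0 - 2)*m)/2 = (-2*m)/2 = -m)
H(T) = -28 + T² (H(T) = T*T - 28 = T² - 28 = -28 + T²)
1/(9686 + H(L(-1, 3))) = 1/(9686 + (-28 + (-1*(-1))²)) = 1/(9686 + (-28 + 1²)) = 1/(9686 + (-28 + 1)) = 1/(9686 - 27) = 1/9659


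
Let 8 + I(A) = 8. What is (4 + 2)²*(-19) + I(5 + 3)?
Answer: -684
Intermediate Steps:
I(A) = 0 (I(A) = -8 + 8 = 0)
(4 + 2)²*(-19) + I(5 + 3) = (4 + 2)²*(-19) + 0 = 6²*(-19) + 0 = 36*(-19) + 0 = -684 + 0 = -684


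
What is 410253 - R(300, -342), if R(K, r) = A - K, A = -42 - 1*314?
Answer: 410909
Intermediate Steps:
A = -356 (A = -42 - 314 = -356)
R(K, r) = -356 - K
410253 - R(300, -342) = 410253 - (-356 - 1*300) = 410253 - (-356 - 300) = 410253 - 1*(-656) = 410253 + 656 = 410909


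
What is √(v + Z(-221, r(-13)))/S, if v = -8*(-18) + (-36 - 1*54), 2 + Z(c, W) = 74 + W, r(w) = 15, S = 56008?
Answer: √141/56008 ≈ 0.00021201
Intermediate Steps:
Z(c, W) = 72 + W (Z(c, W) = -2 + (74 + W) = 72 + W)
v = 54 (v = 144 + (-36 - 54) = 144 - 90 = 54)
√(v + Z(-221, r(-13)))/S = √(54 + (72 + 15))/56008 = √(54 + 87)*(1/56008) = √141*(1/56008) = √141/56008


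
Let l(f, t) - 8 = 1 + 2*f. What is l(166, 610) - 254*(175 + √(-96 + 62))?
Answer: -44109 - 254*I*√34 ≈ -44109.0 - 1481.1*I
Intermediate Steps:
l(f, t) = 9 + 2*f (l(f, t) = 8 + (1 + 2*f) = 9 + 2*f)
l(166, 610) - 254*(175 + √(-96 + 62)) = (9 + 2*166) - 254*(175 + √(-96 + 62)) = (9 + 332) - 254*(175 + √(-34)) = 341 - 254*(175 + I*√34) = 341 - (44450 + 254*I*√34) = 341 + (-44450 - 254*I*√34) = -44109 - 254*I*√34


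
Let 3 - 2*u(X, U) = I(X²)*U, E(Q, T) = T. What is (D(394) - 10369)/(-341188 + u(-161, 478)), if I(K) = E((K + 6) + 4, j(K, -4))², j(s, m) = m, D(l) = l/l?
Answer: 2304/76669 ≈ 0.030051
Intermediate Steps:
D(l) = 1
I(K) = 16 (I(K) = (-4)² = 16)
u(X, U) = 3/2 - 8*U
(D(394) - 10369)/(-341188 + u(-161, 478)) = (1 - 10369)/(-341188 + (3/2 - 8*478)) = -10368/(-341188 + (3/2 - 3824)) = -10368/(-341188 - 7645/2) = -10368/(-690021/2) = -10368*(-2/690021) = 2304/76669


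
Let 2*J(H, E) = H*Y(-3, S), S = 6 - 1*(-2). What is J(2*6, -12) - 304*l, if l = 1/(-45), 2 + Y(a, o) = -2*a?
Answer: 1384/45 ≈ 30.756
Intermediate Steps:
S = 8 (S = 6 + 2 = 8)
Y(a, o) = -2 - 2*a
J(H, E) = 2*H (J(H, E) = (H*(-2 - 2*(-3)))/2 = (H*(-2 + 6))/2 = (H*4)/2 = (4*H)/2 = 2*H)
l = -1/45 ≈ -0.022222
J(2*6, -12) - 304*l = 2*(2*6) - 304*(-1/45) = 2*12 + 304/45 = 24 + 304/45 = 1384/45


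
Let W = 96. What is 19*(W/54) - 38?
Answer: -38/9 ≈ -4.2222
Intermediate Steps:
19*(W/54) - 38 = 19*(96/54) - 38 = 19*(96*(1/54)) - 38 = 19*(16/9) - 38 = 304/9 - 38 = -38/9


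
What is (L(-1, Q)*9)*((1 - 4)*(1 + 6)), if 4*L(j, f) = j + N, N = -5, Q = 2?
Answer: 567/2 ≈ 283.50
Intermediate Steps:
L(j, f) = -5/4 + j/4 (L(j, f) = (j - 5)/4 = (-5 + j)/4 = -5/4 + j/4)
(L(-1, Q)*9)*((1 - 4)*(1 + 6)) = ((-5/4 + (¼)*(-1))*9)*((1 - 4)*(1 + 6)) = ((-5/4 - ¼)*9)*(-3*7) = -3/2*9*(-21) = -27/2*(-21) = 567/2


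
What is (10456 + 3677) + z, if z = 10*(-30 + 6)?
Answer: 13893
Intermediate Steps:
z = -240 (z = 10*(-24) = -240)
(10456 + 3677) + z = (10456 + 3677) - 240 = 14133 - 240 = 13893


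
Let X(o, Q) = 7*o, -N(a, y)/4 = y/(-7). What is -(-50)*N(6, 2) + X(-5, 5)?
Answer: 155/7 ≈ 22.143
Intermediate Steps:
N(a, y) = 4*y/7 (N(a, y) = -4*y/(-7) = -4*y*(-1)/7 = -(-4)*y/7 = 4*y/7)
-(-50)*N(6, 2) + X(-5, 5) = -(-50)*(4/7)*2 + 7*(-5) = -(-50)*8/7 - 35 = -50*(-8/7) - 35 = 400/7 - 35 = 155/7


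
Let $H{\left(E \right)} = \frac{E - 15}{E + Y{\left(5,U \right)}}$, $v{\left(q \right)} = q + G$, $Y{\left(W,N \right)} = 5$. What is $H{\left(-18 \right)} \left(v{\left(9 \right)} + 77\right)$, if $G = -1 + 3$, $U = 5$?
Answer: $\frac{2904}{13} \approx 223.38$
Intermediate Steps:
$G = 2$
$v{\left(q \right)} = 2 + q$ ($v{\left(q \right)} = q + 2 = 2 + q$)
$H{\left(E \right)} = \frac{-15 + E}{5 + E}$ ($H{\left(E \right)} = \frac{E - 15}{E + 5} = \frac{-15 + E}{5 + E}$)
$H{\left(-18 \right)} \left(v{\left(9 \right)} + 77\right) = \frac{-15 - 18}{5 - 18} \left(\left(2 + 9\right) + 77\right) = \frac{1}{-13} \left(-33\right) \left(11 + 77\right) = \left(- \frac{1}{13}\right) \left(-33\right) 88 = \frac{33}{13} \cdot 88 = \frac{2904}{13}$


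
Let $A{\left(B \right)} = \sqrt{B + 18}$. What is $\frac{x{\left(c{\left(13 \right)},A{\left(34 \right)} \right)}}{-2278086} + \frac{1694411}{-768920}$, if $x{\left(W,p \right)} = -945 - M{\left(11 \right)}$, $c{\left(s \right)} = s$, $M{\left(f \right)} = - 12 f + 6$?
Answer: $- \frac{643230705311}{291944314520} \approx -2.2033$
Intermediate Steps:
$M{\left(f \right)} = 6 - 12 f$
$A{\left(B \right)} = \sqrt{18 + B}$
$x{\left(W,p \right)} = -819$ ($x{\left(W,p \right)} = -945 - \left(6 - 132\right) = -945 - -126 = -945 + 126 = -819$)
$\frac{x{\left(c{\left(13 \right)},A{\left(34 \right)} \right)}}{-2278086} + \frac{1694411}{-768920} = - \frac{819}{-2278086} + \frac{1694411}{-768920} = \left(-819\right) \left(- \frac{1}{2278086}\right) + 1694411 \left(- \frac{1}{768920}\right) = \frac{273}{759362} - \frac{1694411}{768920} = - \frac{643230705311}{291944314520}$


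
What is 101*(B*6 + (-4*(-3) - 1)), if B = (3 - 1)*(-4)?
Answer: -3737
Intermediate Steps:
B = -8 (B = 2*(-4) = -8)
101*(B*6 + (-4*(-3) - 1)) = 101*(-8*6 + (-4*(-3) - 1)) = 101*(-48 + (12 - 1)) = 101*(-48 + 11) = 101*(-37) = -3737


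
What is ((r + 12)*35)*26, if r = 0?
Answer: 10920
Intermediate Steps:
((r + 12)*35)*26 = ((0 + 12)*35)*26 = (12*35)*26 = 420*26 = 10920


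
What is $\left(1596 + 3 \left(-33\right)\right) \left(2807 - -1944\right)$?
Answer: $7112247$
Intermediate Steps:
$\left(1596 + 3 \left(-33\right)\right) \left(2807 - -1944\right) = \left(1596 - 99\right) \left(2807 + 1944\right) = 1497 \cdot 4751 = 7112247$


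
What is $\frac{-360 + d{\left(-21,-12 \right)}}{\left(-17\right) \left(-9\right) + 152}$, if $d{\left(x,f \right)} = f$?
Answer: $- \frac{372}{305} \approx -1.2197$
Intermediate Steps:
$\frac{-360 + d{\left(-21,-12 \right)}}{\left(-17\right) \left(-9\right) + 152} = \frac{-360 - 12}{\left(-17\right) \left(-9\right) + 152} = - \frac{372}{153 + 152} = - \frac{372}{305}$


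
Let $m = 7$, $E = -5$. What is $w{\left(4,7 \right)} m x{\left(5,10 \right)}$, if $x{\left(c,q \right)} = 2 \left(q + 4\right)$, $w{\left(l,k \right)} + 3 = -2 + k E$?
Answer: $-7840$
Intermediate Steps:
$w{\left(l,k \right)} = -5 - 5 k$ ($w{\left(l,k \right)} = -3 + \left(-2 + k \left(-5\right)\right) = -3 - \left(2 + 5 k\right) = -5 - 5 k$)
$x{\left(c,q \right)} = 8 + 2 q$ ($x{\left(c,q \right)} = 2 \left(4 + q\right) = 8 + 2 q$)
$w{\left(4,7 \right)} m x{\left(5,10 \right)} = \left(-5 - 35\right) 7 \left(8 + 2 \cdot 10\right) = \left(-5 - 35\right) 7 \left(8 + 20\right) = \left(-40\right) 7 \cdot 28 = \left(-280\right) 28 = -7840$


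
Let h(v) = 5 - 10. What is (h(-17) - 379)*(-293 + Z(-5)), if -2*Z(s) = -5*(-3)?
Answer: 115392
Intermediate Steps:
h(v) = -5
Z(s) = -15/2 (Z(s) = -(-5)*(-3)/2 = -1/2*15 = -15/2)
(h(-17) - 379)*(-293 + Z(-5)) = (-5 - 379)*(-293 - 15/2) = -384*(-601/2) = 115392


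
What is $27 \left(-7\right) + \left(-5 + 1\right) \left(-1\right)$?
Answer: $-185$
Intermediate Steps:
$27 \left(-7\right) + \left(-5 + 1\right) \left(-1\right) = -189 - -4 = -189 + 4 = -185$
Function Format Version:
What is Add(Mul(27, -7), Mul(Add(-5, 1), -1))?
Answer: -185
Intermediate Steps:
Add(Mul(27, -7), Mul(Add(-5, 1), -1)) = Add(-189, Mul(-4, -1)) = Add(-189, 4) = -185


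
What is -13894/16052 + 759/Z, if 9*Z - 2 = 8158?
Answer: -310319/10915360 ≈ -0.028430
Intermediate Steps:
Z = 2720/3 (Z = 2/9 + (⅑)*8158 = 2/9 + 8158/9 = 2720/3 ≈ 906.67)
-13894/16052 + 759/Z = -13894/16052 + 759/(2720/3) = -13894*1/16052 + 759*(3/2720) = -6947/8026 + 2277/2720 = -310319/10915360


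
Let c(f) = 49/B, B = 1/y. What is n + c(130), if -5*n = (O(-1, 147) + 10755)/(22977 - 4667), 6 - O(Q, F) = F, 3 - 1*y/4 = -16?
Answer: 170460793/45775 ≈ 3723.9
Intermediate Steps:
y = 76 (y = 12 - 4*(-16) = 12 + 64 = 76)
B = 1/76 ≈ 0.013158
O(Q, F) = 6 - F
c(f) = 3724 (c(f) = 49/(1/76) = 49*76 = 3724)
n = -5307/45775 (n = -((6 - 1*147) + 10755)/(5*(22977 - 4667)) = -((6 - 147) + 10755)/(5*18310) = -(-141 + 10755)/(5*18310) = -10614/(5*18310) = -⅕*5307/9155 = -5307/45775 ≈ -0.11594)
n + c(130) = -5307/45775 + 3724 = 170460793/45775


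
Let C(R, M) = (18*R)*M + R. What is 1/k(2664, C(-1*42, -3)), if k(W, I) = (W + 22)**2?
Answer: 1/7214596 ≈ 1.3861e-7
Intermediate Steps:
C(R, M) = R + 18*M*R (C(R, M) = 18*M*R + R = R + 18*M*R)
k(W, I) = (22 + W)**2
1/k(2664, C(-1*42, -3)) = 1/((22 + 2664)**2) = 1/(2686**2) = 1/7214596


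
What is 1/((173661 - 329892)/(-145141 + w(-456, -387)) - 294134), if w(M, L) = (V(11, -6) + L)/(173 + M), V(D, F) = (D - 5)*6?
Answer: -41074552/12081378064595 ≈ -3.3998e-6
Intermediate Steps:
V(D, F) = -30 + 6*D (V(D, F) = (-5 + D)*6 = -30 + 6*D)
w(M, L) = (36 + L)/(173 + M) (w(M, L) = ((-30 + 6*11) + L)/(173 + M) = ((-30 + 66) + L)/(173 + M) = (36 + L)/(173 + M))
1/((173661 - 329892)/(-145141 + w(-456, -387)) - 294134) = 1/((173661 - 329892)/(-145141 + (36 - 387)/(173 - 456)) - 294134) = 1/(-156231/(-145141 - 351/(-283)) - 294134) = 1/(-156231/(-145141 - 1/283*(-351)) - 294134) = 1/(-156231/(-145141 + 351/283) - 294134) = 1/(-156231/(-41074552/283) - 294134) = 1/(-156231*(-283/41074552) - 294134) = 1/(44213373/41074552 - 294134) = 1/(-12081378064595/41074552) = -41074552/12081378064595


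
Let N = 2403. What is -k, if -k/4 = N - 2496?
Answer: -372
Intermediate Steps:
k = 372 (k = -4*(2403 - 2496) = -4*(-93) = 372)
-k = -1*372 = -372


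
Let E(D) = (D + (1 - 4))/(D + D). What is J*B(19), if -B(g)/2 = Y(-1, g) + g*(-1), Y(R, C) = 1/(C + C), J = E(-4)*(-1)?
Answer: -5047/152 ≈ -33.204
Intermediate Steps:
E(D) = (-3 + D)/(2*D) (E(D) = (D - 3)/((2*D)) = (-3 + D)*(1/(2*D)) = (-3 + D)/(2*D))
J = -7/8 (J = ((½)*(-3 - 4)/(-4))*(-1) = ((½)*(-¼)*(-7))*(-1) = (7/8)*(-1) = -7/8 ≈ -0.87500)
Y(R, C) = 1/(2*C)
B(g) = -1/g + 2*g (B(g) = -2*(1/(2*g) + g*(-1)) = -2*(1/(2*g) - g) = -1/g + 2*g)
J*B(19) = -7*(-1/19 + 2*19)/8 = -7*(-1*1/19 + 38)/8 = -7*(-1/19 + 38)/8 = -7/8*721/19 = -5047/152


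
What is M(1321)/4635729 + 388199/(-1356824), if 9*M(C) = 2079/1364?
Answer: -379504347625/1326434825208 ≈ -0.28611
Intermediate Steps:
M(C) = 21/124 (M(C) = (2079/1364)/9 = (2079*(1/1364))/9 = (⅑)*(189/124) = 21/124)
M(1321)/4635729 + 388199/(-1356824) = (21/124)/4635729 + 388199/(-1356824) = (21/124)*(1/4635729) + 388199*(-1/1356824) = 1/27372876 - 55457/193832 = -379504347625/1326434825208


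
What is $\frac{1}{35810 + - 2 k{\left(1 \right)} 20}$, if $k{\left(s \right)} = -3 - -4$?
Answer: $\frac{1}{35770} \approx 2.7956 \cdot 10^{-5}$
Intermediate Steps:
$k{\left(s \right)} = 1$ ($k{\left(s \right)} = -3 + 4 = 1$)
$\frac{1}{35810 + - 2 k{\left(1 \right)} 20} = \frac{1}{35810 + \left(-2\right) 1 \cdot 20} = \frac{1}{35810 - 40} = \frac{1}{35770}$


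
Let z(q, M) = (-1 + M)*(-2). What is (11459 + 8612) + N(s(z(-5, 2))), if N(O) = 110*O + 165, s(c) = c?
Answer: 20016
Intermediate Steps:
z(q, M) = 2 - 2*M
N(O) = 165 + 110*O
(11459 + 8612) + N(s(z(-5, 2))) = (11459 + 8612) + (165 + 110*(2 - 2*2)) = 20071 + (165 + 110*(2 - 4)) = 20071 + (165 + 110*(-2)) = 20071 + (165 - 220) = 20071 - 55 = 20016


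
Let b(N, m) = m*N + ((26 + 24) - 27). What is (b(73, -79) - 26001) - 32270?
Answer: -64015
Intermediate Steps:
b(N, m) = 23 + N*m (b(N, m) = N*m + (50 - 27) = N*m + 23 = 23 + N*m)
(b(73, -79) - 26001) - 32270 = ((23 + 73*(-79)) - 26001) - 32270 = ((23 - 5767) - 26001) - 32270 = (-5744 - 26001) - 32270 = -31745 - 32270 = -64015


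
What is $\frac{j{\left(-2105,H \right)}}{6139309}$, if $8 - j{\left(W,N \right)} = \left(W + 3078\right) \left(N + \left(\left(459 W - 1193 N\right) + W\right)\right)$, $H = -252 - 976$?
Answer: $- \frac{482098140}{6139309} \approx -78.526$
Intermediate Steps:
$H = -1228$
$j{\left(W,N \right)} = 8 - \left(3078 + W\right) \left(- 1192 N + 460 W\right)$ ($j{\left(W,N \right)} = 8 - \left(W + 3078\right) \left(N + \left(\left(459 W - 1193 N\right) + W\right)\right) = 8 - \left(3078 + W\right) \left(N + \left(\left(- 1193 N + 459 W\right) + W\right)\right) = 8 - \left(3078 + W\right) \left(N - \left(- 460 W + 1193 N\right)\right) = 8 - \left(3078 + W\right) \left(- 1192 N + 460 W\right)$)
$\frac{j{\left(-2105,H \right)}}{6139309} = \frac{8 - -2980427400 - 460 \left(-2105\right)^{2} + 3668976 \left(-1228\right) + 1192 \left(-1228\right) \left(-2105\right)}{6139309} = \left(8 + 2980427400 - 2038271500 - 4505502528 + 3081248480\right) \frac{1}{6139309} = \left(-482098140\right) \frac{1}{6139309} = - \frac{482098140}{6139309}$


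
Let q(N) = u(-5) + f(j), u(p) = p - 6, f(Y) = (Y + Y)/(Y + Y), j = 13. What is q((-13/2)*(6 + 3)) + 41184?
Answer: 41174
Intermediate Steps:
f(Y) = 1 (f(Y) = (2*Y)/((2*Y)) = (2*Y)*(1/(2*Y)) = 1)
u(p) = -6 + p
q(N) = -10 (q(N) = (-6 - 5) + 1 = -11 + 1 = -10)
q((-13/2)*(6 + 3)) + 41184 = -10 + 41184 = 41174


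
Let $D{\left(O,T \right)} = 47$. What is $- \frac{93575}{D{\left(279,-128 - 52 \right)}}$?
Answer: $- \frac{93575}{47} \approx -1991.0$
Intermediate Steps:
$- \frac{93575}{D{\left(279,-128 - 52 \right)}} = - \frac{93575}{47}$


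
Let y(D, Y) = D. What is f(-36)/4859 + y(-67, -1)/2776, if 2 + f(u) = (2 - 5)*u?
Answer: -31297/13488584 ≈ -0.0023203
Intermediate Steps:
f(u) = -2 - 3*u (f(u) = -2 + (2 - 5)*u = -2 - 3*u)
f(-36)/4859 + y(-67, -1)/2776 = (-2 - 3*(-36))/4859 - 67/2776 = (-2 + 108)*(1/4859) - 67*1/2776 = 106*(1/4859) - 67/2776 = 106/4859 - 67/2776 = -31297/13488584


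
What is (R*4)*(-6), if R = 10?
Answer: -240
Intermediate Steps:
(R*4)*(-6) = (10*4)*(-6) = 40*(-6) = -240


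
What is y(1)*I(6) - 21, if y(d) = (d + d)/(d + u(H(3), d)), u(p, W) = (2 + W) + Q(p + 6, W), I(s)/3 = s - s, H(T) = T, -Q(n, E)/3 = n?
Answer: -21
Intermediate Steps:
Q(n, E) = -3*n
I(s) = 0 (I(s) = 3*(s - s) = 3*0 = 0)
u(p, W) = -16 + W - 3*p (u(p, W) = (2 + W) - 3*(p + 6) = (2 + W) - 3*(6 + p) = (2 + W) + (-18 - 3*p) = -16 + W - 3*p)
y(d) = 2*d/(-25 + 2*d) (y(d) = (d + d)/(d + (-16 + d - 3*3)) = (2*d)/(d + (-16 + d - 9)) = (2*d)/(d + (-25 + d)) = (2*d)/(-25 + 2*d) = 2*d/(-25 + 2*d))
y(1)*I(6) - 21 = (2*1/(-25 + 2*1))*0 - 21 = (2*1/(-25 + 2))*0 - 21 = (2*1/(-23))*0 - 21 = (2*1*(-1/23))*0 - 21 = -2/23*0 - 21 = 0 - 21 = -21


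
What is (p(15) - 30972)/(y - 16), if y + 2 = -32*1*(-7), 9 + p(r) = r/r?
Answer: -15490/103 ≈ -150.39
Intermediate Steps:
p(r) = -8 (p(r) = -9 + r/r = -9 + 1 = -8)
y = 222 (y = -2 - 32*1*(-7) = -2 - 32*(-7) = -2 + 224 = 222)
(p(15) - 30972)/(y - 16) = (-8 - 30972)/(222 - 16) = -30980/206 = -30980*1/206 = -15490/103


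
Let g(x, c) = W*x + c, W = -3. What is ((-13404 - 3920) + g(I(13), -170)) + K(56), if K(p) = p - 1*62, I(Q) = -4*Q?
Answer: -17344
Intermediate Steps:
g(x, c) = c - 3*x (g(x, c) = -3*x + c = c - 3*x)
K(p) = -62 + p (K(p) = p - 62 = -62 + p)
((-13404 - 3920) + g(I(13), -170)) + K(56) = ((-13404 - 3920) + (-170 - (-12)*13)) + (-62 + 56) = (-17324 + (-170 - 3*(-52))) - 6 = (-17324 + (-170 + 156)) - 6 = (-17324 - 14) - 6 = -17338 - 6 = -17344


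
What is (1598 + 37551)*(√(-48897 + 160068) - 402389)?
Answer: -15753126961 + 39149*√111171 ≈ -1.5740e+10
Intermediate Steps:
(1598 + 37551)*(√(-48897 + 160068) - 402389) = 39149*(√111171 - 402389) = 39149*(-402389 + √111171) = -15753126961 + 39149*√111171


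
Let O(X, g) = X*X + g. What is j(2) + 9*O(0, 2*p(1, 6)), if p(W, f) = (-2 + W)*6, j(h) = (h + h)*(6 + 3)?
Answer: -72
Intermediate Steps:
j(h) = 18*h (j(h) = (2*h)*9 = 18*h)
p(W, f) = -12 + 6*W
O(X, g) = g + X**2 (O(X, g) = X**2 + g = g + X**2)
j(2) + 9*O(0, 2*p(1, 6)) = 18*2 + 9*(2*(-12 + 6*1) + 0**2) = 36 + 9*(2*(-12 + 6) + 0) = 36 + 9*(2*(-6) + 0) = 36 + 9*(-12 + 0) = 36 + 9*(-12) = 36 - 108 = -72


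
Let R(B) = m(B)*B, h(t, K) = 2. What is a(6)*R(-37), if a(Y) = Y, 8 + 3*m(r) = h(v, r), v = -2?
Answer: 444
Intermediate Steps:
m(r) = -2 (m(r) = -8/3 + (⅓)*2 = -8/3 + ⅔ = -2)
R(B) = -2*B
a(6)*R(-37) = 6*(-2*(-37)) = 6*74 = 444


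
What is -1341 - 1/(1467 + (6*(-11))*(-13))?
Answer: -3117826/2325 ≈ -1341.0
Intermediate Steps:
-1341 - 1/(1467 + (6*(-11))*(-13)) = -1341 - 1/(1467 - 66*(-13)) = -1341 - 1/(1467 + 858) = -1341 - 1/2325 = -3117826/2325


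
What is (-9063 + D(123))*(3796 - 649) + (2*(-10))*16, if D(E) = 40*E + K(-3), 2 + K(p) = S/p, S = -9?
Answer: -13035194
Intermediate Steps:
K(p) = -2 - 9/p
D(E) = 1 + 40*E (D(E) = 40*E + (-2 - 9/(-3)) = 40*E + (-2 - 9*(-⅓)) = 40*E + (-2 + 3) = 40*E + 1 = 1 + 40*E)
(-9063 + D(123))*(3796 - 649) + (2*(-10))*16 = (-9063 + (1 + 40*123))*(3796 - 649) + (2*(-10))*16 = (-9063 + (1 + 4920))*3147 - 20*16 = (-9063 + 4921)*3147 - 320 = -4142*3147 - 320 = -13034874 - 320 = -13035194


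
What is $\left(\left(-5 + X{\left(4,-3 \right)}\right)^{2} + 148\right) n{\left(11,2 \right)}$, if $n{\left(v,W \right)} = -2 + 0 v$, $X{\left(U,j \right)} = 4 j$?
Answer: $-874$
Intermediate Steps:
$n{\left(v,W \right)} = -2$ ($n{\left(v,W \right)} = -2 + 0 = -2$)
$\left(\left(-5 + X{\left(4,-3 \right)}\right)^{2} + 148\right) n{\left(11,2 \right)} = \left(\left(-5 + 4 \left(-3\right)\right)^{2} + 148\right) \left(-2\right) = \left(\left(-5 - 12\right)^{2} + 148\right) \left(-2\right) = \left(\left(-17\right)^{2} + 148\right) \left(-2\right) = \left(289 + 148\right) \left(-2\right) = 437 \left(-2\right) = -874$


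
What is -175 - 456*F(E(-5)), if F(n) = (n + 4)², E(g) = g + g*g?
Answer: -262831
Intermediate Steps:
E(g) = g + g²
F(n) = (4 + n)²
-175 - 456*F(E(-5)) = -175 - 456*(4 - 5*(1 - 5))² = -175 - 456*(4 - 5*(-4))² = -175 - 456*(4 + 20)² = -175 - 456*24² = -175 - 456*576 = -175 - 262656 = -262831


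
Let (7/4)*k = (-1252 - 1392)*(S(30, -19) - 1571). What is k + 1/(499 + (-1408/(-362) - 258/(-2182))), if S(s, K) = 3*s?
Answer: 1555802613877049/695306094 ≈ 2.2376e+6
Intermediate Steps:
k = 15663056/7 (k = 4*((-1252 - 1392)*(3*30 - 1571))/7 = 4*(-2644*(90 - 1571))/7 = 4*(-2644*(-1481))/7 = (4/7)*3915764 = 15663056/7 ≈ 2.2376e+6)
k + 1/(499 + (-1408/(-362) - 258/(-2182))) = 15663056/7 + 1/(499 + (-1408/(-362) - 258/(-2182))) = 15663056/7 + 1/(499 + (-1408*(-1/362) - 258*(-1/2182))) = 15663056/7 + 1/(499 + (704/181 + 129/1091)) = 15663056/7 + 1/(499 + 791413/197471) = 15663056/7 + 1/(99329442/197471) = 15663056/7 + 197471/99329442 = 1555802613877049/695306094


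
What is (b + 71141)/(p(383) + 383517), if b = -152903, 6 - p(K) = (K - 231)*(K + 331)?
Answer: -27254/91665 ≈ -0.29732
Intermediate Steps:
p(K) = 6 - (-231 + K)*(331 + K) (p(K) = 6 - (K - 231)*(K + 331) = 6 - (-231 + K)*(331 + K))
(b + 71141)/(p(383) + 383517) = (-152903 + 71141)/((76467 - 1*383² - 100*383) + 383517) = -81762/((76467 - 1*146689 - 38300) + 383517) = -81762/((76467 - 146689 - 38300) + 383517) = -81762/(-108522 + 383517) = -81762/274995 = -81762*1/274995 = -27254/91665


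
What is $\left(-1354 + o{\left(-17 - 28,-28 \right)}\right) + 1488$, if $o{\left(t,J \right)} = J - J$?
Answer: $134$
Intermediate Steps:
$o{\left(t,J \right)} = 0$
$\left(-1354 + o{\left(-17 - 28,-28 \right)}\right) + 1488 = \left(-1354 + 0\right) + 1488 = -1354 + 1488 = 134$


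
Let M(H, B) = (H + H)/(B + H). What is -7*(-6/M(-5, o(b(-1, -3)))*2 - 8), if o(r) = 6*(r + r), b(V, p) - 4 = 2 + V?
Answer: -406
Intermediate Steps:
b(V, p) = 6 + V (b(V, p) = 4 + (2 + V) = 6 + V)
o(r) = 12*r (o(r) = 6*(2*r) = 12*r)
M(H, B) = 2*H/(B + H) (M(H, B) = (2*H)/(B + H) = 2*H/(B + H))
-7*(-6/M(-5, o(b(-1, -3)))*2 - 8) = -7*(-(3 - 36*(6 - 1)/5)*2 - 8) = -7*(-6/(2*(-5)/(12*5 - 5))*2 - 8) = -7*(-6/(2*(-5)/(60 - 5))*2 - 8) = -7*(-6/(2*(-5)/55)*2 - 8) = -7*(-6/(2*(-5)*(1/55))*2 - 8) = -7*(-6/(-2/11)*2 - 8) = -7*(-6*(-11/2)*2 - 8) = -7*(33*2 - 8) = -7*(66 - 8) = -7*58 = -406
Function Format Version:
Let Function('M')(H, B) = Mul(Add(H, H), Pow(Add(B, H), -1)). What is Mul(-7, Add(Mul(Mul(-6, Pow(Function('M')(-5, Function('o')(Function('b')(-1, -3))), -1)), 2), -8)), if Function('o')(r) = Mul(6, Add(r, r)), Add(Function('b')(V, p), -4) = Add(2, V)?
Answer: -406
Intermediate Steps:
Function('b')(V, p) = Add(6, V) (Function('b')(V, p) = Add(4, Add(2, V)) = Add(6, V))
Function('o')(r) = Mul(12, r) (Function('o')(r) = Mul(6, Mul(2, r)) = Mul(12, r))
Function('M')(H, B) = Mul(2, H, Pow(Add(B, H), -1)) (Function('M')(H, B) = Mul(Mul(2, H), Pow(Add(B, H), -1)) = Mul(2, H, Pow(Add(B, H), -1)))
Mul(-7, Add(Mul(Mul(-6, Pow(Function('M')(-5, Function('o')(Function('b')(-1, -3))), -1)), 2), -8)) = Mul(-7, Add(Mul(Mul(-6, Pow(Mul(2, -5, Pow(Add(Mul(12, Add(6, -1)), -5), -1)), -1)), 2), -8)) = Mul(-7, Add(Mul(Mul(-6, Pow(Mul(2, -5, Pow(Add(Mul(12, 5), -5), -1)), -1)), 2), -8)) = Mul(-7, Add(Mul(Mul(-6, Pow(Mul(2, -5, Pow(Add(60, -5), -1)), -1)), 2), -8)) = Mul(-7, Add(Mul(Mul(-6, Pow(Mul(2, -5, Pow(55, -1)), -1)), 2), -8)) = Mul(-7, Add(Mul(Mul(-6, Pow(Mul(2, -5, Rational(1, 55)), -1)), 2), -8)) = Mul(-7, Add(Mul(Mul(-6, Pow(Rational(-2, 11), -1)), 2), -8)) = Mul(-7, Add(Mul(Mul(-6, Rational(-11, 2)), 2), -8)) = Mul(-7, Add(Mul(33, 2), -8)) = Mul(-7, Add(66, -8)) = Mul(-7, 58) = -406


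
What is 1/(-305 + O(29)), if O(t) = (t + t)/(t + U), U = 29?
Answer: -1/304 ≈ -0.0032895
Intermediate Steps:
O(t) = 2*t/(29 + t) (O(t) = (t + t)/(t + 29) = (2*t)/(29 + t) = 2*t/(29 + t))
1/(-305 + O(29)) = 1/(-305 + 2*29/(29 + 29)) = 1/(-305 + 2*29/58) = 1/(-305 + 2*29*(1/58)) = 1/(-305 + 1) = 1/(-304) = -1/304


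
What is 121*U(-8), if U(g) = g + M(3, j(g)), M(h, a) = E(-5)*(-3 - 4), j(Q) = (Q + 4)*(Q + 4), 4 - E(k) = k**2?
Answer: 16819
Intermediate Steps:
E(k) = 4 - k**2
j(Q) = (4 + Q)**2 (j(Q) = (4 + Q)*(4 + Q) = (4 + Q)**2)
M(h, a) = 147 (M(h, a) = (4 - 1*(-5)**2)*(-3 - 4) = (4 - 1*25)*(-7) = (4 - 25)*(-7) = -21*(-7) = 147)
U(g) = 147 + g (U(g) = g + 147 = 147 + g)
121*U(-8) = 121*(147 - 8) = 121*139 = 16819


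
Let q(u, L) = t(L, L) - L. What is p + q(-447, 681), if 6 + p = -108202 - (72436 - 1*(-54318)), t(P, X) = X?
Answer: -234962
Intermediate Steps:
p = -234962 (p = -6 + (-108202 - (72436 - 1*(-54318))) = -6 + (-108202 - (72436 + 54318)) = -6 + (-108202 - 1*126754) = -6 + (-108202 - 126754) = -6 - 234956 = -234962)
q(u, L) = 0 (q(u, L) = L - L = 0)
p + q(-447, 681) = -234962 + 0 = -234962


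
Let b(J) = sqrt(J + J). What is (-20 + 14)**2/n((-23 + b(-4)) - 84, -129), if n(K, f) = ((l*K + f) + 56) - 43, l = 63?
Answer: -246852/47050201 - 4536*I*sqrt(2)/47050201 ≈ -0.0052466 - 0.00013634*I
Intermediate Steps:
b(J) = sqrt(2)*sqrt(J) (b(J) = sqrt(2*J) = sqrt(2)*sqrt(J))
n(K, f) = 13 + f + 63*K (n(K, f) = ((63*K + f) + 56) - 43 = ((f + 63*K) + 56) - 43 = (56 + f + 63*K) - 43 = 13 + f + 63*K)
(-20 + 14)**2/n((-23 + b(-4)) - 84, -129) = (-20 + 14)**2/(13 - 129 + 63*((-23 + sqrt(2)*sqrt(-4)) - 84)) = (-6)**2/(13 - 129 + 63*((-23 + sqrt(2)*(2*I)) - 84)) = 36/(13 - 129 + 63*((-23 + 2*I*sqrt(2)) - 84)) = 36/(13 - 129 + 63*(-107 + 2*I*sqrt(2))) = 36/(13 - 129 + (-6741 + 126*I*sqrt(2))) = 36/(-6857 + 126*I*sqrt(2))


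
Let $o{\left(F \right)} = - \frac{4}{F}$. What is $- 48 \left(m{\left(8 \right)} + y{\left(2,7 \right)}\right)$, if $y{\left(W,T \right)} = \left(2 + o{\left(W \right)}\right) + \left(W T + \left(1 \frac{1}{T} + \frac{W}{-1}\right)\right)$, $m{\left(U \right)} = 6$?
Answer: $- \frac{6096}{7} \approx -870.86$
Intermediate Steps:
$y{\left(W,T \right)} = 2 + \frac{1}{T} - W - \frac{4}{W} + T W$ ($y{\left(W,T \right)} = \left(2 - \frac{4}{W}\right) + \left(W T + \left(1 \frac{1}{T} + \frac{W}{-1}\right)\right) = \left(2 - \frac{4}{W}\right) + \left(T W + \left(\frac{1}{T} + W \left(-1\right)\right)\right) = \left(2 - \frac{4}{W}\right) - \left(W - \frac{1}{T} - T W\right) = \left(2 - \frac{4}{W}\right) + \left(\frac{1}{T} - W + T W\right) = 2 + \frac{1}{T} - W - \frac{4}{W} + T W$)
$- 48 \left(m{\left(8 \right)} + y{\left(2,7 \right)}\right) = - 48 \left(6 + \left(2 + \frac{1}{7} - 2 - \frac{4}{2} + 7 \cdot 2\right)\right) = - 48 \left(6 + \left(2 + \frac{1}{7} - 2 - 2 + 14\right)\right) = - 48 \left(6 + \frac{85}{7}\right) = \left(-48\right) \frac{127}{7} = - \frac{6096}{7}$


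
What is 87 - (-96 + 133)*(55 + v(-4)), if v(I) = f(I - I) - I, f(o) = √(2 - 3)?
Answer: -2096 - 37*I ≈ -2096.0 - 37.0*I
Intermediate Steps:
f(o) = I (f(o) = √(-1) = I)
v(I) = I - I
87 - (-96 + 133)*(55 + v(-4)) = 87 - (-96 + 133)*(55 + (I - 1*(-4))) = 87 - 37*(55 + (I + 4)) = 87 - 37*(55 + (4 + I)) = 87 - 37*(59 + I) = 87 - (2183 + 37*I) = 87 + (-2183 - 37*I) = -2096 - 37*I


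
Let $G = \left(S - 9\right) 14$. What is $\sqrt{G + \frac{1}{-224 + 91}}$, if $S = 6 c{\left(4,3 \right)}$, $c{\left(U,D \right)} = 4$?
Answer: $\frac{\sqrt{3714557}}{133} \approx 14.491$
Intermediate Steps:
$S = 24$ ($S = 6 \cdot 4 = 24$)
$G = 210$ ($G = \left(24 - 9\right) 14 = 15 \cdot 14 = 210$)
$\sqrt{G + \frac{1}{-224 + 91}} = \sqrt{210 + \frac{1}{-224 + 91}} = \sqrt{210 + \frac{1}{-133}} = \sqrt{210 - \frac{1}{133}} = \sqrt{\frac{27929}{133}} = \frac{\sqrt{3714557}}{133}$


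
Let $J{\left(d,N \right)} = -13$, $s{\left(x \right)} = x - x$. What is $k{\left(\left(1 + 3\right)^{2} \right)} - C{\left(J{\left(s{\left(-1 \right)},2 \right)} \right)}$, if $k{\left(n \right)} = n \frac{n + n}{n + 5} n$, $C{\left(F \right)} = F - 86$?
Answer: $\frac{10271}{21} \approx 489.1$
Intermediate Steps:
$s{\left(x \right)} = 0$
$C{\left(F \right)} = -86 + F$
$k{\left(n \right)} = \frac{2 n^{3}}{5 + n}$ ($k{\left(n \right)} = n \frac{2 n}{5 + n} n = \frac{2 n^{2}}{5 + n} n = \frac{2 n^{3}}{5 + n}$)
$k{\left(\left(1 + 3\right)^{2} \right)} - C{\left(J{\left(s{\left(-1 \right)},2 \right)} \right)} = \frac{2 \left(\left(1 + 3\right)^{2}\right)^{3}}{5 + \left(1 + 3\right)^{2}} - \left(-86 - 13\right) = \frac{2 \left(4^{2}\right)^{3}}{5 + 4^{2}} - -99 = \frac{2 \cdot 16^{3}}{5 + 16} + 99 = 2 \cdot 4096 \cdot \frac{1}{21} + 99 = \frac{8192}{21} + 99 = \frac{10271}{21}$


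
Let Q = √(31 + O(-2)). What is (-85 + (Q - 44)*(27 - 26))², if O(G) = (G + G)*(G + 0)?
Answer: (129 - √39)² ≈ 15069.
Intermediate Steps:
O(G) = 2*G² (O(G) = (2*G)*G = 2*G²)
Q = √39 (Q = √(31 + 2*(-2)²) = √(31 + 2*4) = √(31 + 8) = √39 ≈ 6.2450)
(-85 + (Q - 44)*(27 - 26))² = (-85 + (√39 - 44)*(27 - 26))² = (-85 + (-44 + √39)*1)² = (-85 + (-44 + √39))² = (-129 + √39)²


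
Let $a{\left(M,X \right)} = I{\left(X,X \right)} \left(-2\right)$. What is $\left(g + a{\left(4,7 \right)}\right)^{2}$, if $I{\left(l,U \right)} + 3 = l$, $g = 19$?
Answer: $121$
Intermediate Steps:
$I{\left(l,U \right)} = -3 + l$
$a{\left(M,X \right)} = 6 - 2 X$ ($a{\left(M,X \right)} = \left(-3 + X\right) \left(-2\right) = 6 - 2 X$)
$\left(g + a{\left(4,7 \right)}\right)^{2} = \left(19 + \left(6 - 14\right)\right)^{2} = \left(19 - 8\right)^{2} = 11^{2} = 121$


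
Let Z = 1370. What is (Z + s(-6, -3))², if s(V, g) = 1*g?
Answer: 1868689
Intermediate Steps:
s(V, g) = g
(Z + s(-6, -3))² = (1370 - 3)² = 1367² = 1868689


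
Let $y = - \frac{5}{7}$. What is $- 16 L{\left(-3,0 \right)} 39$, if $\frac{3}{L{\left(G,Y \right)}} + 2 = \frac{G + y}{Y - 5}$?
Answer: $\frac{16380}{11} \approx 1489.1$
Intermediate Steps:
$y = - \frac{5}{7}$ ($y = \left(-5\right) \frac{1}{7} = - \frac{5}{7} \approx -0.71429$)
$L{\left(G,Y \right)} = \frac{3}{-2 + \frac{- \frac{5}{7} + G}{-5 + Y}}$ ($L{\left(G,Y \right)} = \frac{3}{-2 + \frac{G - \frac{5}{7}}{Y - 5}} = \frac{3}{-2 + \frac{- \frac{5}{7} + G}{-5 + Y}}$)
$- 16 L{\left(-3,0 \right)} 39 = - 16 \frac{21 \left(-5 + 0\right)}{65 - 0 + 7 \left(-3\right)} 39 = - 16 \cdot 21 \frac{1}{65 + 0 - 21} \left(-5\right) 39 = - 16 \cdot 21 \cdot \frac{1}{44} \left(-5\right) 39 = \left(-16\right) \left(- \frac{105}{44}\right) 39 = \frac{420}{11} \cdot 39 = \frac{16380}{11}$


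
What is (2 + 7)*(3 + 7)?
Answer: 90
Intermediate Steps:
(2 + 7)*(3 + 7) = 9*10 = 90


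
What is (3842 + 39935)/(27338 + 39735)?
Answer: 43777/67073 ≈ 0.65268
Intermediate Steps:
(3842 + 39935)/(27338 + 39735) = 43777/67073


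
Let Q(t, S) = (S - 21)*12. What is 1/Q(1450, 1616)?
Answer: 1/19140 ≈ 5.2247e-5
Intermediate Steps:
Q(t, S) = -252 + 12*S (Q(t, S) = (-21 + S)*12 = -252 + 12*S)
1/Q(1450, 1616) = 1/(-252 + 12*1616) = 1/(-252 + 19392) = 1/19140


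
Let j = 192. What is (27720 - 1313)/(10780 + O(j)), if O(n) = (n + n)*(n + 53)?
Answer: 26407/104860 ≈ 0.25183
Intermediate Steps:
O(n) = 2*n*(53 + n) (O(n) = (2*n)*(53 + n) = 2*n*(53 + n))
(27720 - 1313)/(10780 + O(j)) = (27720 - 1313)/(10780 + 2*192*(53 + 192)) = 26407/(10780 + 2*192*245) = 26407/(10780 + 94080) = 26407/104860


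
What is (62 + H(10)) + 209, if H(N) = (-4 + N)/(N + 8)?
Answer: 814/3 ≈ 271.33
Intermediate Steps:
H(N) = (-4 + N)/(8 + N)
(62 + H(10)) + 209 = (62 + (-4 + 10)/(8 + 10)) + 209 = (62 + 6/18) + 209 = (62 + (1/18)*6) + 209 = (62 + 1/3) + 209 = 187/3 + 209 = 814/3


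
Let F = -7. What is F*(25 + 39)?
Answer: -448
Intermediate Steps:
F*(25 + 39) = -7*(25 + 39) = -7*64 = -448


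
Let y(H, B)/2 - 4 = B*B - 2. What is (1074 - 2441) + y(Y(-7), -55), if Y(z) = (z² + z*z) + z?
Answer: 4687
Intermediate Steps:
Y(z) = z + 2*z² (Y(z) = (z² + z²) + z = 2*z² + z = z + 2*z²)
y(H, B) = 4 + 2*B² (y(H, B) = 8 + 2*(B*B - 2) = 8 + 2*(B² - 2) = 8 + 2*(-2 + B²) = 8 + (-4 + 2*B²) = 4 + 2*B²)
(1074 - 2441) + y(Y(-7), -55) = (1074 - 2441) + (4 + 2*(-55)²) = -1367 + (4 + 2*3025) = -1367 + (4 + 6050) = -1367 + 6054 = 4687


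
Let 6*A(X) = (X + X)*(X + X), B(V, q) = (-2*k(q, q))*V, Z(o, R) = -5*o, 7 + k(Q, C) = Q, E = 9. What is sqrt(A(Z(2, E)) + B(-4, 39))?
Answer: 22*sqrt(6)/3 ≈ 17.963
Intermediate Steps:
k(Q, C) = -7 + Q
B(V, q) = V*(14 - 2*q) (B(V, q) = (-2*(-7 + q))*V = (14 - 2*q)*V = V*(14 - 2*q))
A(X) = 2*X**2/3 (A(X) = ((X + X)*(X + X))/6 = ((2*X)*(2*X))/6 = (4*X**2)/6 = 2*X**2/3)
sqrt(A(Z(2, E)) + B(-4, 39)) = sqrt(2*(-5*2)**2/3 + 2*(-4)*(7 - 1*39)) = sqrt((2/3)*(-10)**2 + 2*(-4)*(7 - 39)) = sqrt((2/3)*100 + 2*(-4)*(-32)) = sqrt(200/3 + 256) = sqrt(968/3) = 22*sqrt(6)/3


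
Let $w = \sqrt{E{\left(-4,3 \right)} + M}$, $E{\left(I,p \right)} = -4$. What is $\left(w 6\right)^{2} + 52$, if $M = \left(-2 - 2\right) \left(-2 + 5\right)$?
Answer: $-524$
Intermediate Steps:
$M = -12$ ($M = \left(-4\right) 3 = -12$)
$w = 4 i$ ($w = \sqrt{-4 - 12} = \sqrt{-16} = 4 i \approx 4.0 i$)
$\left(w 6\right)^{2} + 52 = \left(4 i 6\right)^{2} + 52 = \left(24 i\right)^{2} + 52 = -576 + 52 = -524$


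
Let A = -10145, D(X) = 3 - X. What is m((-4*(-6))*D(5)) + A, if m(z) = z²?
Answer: -7841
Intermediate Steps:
m((-4*(-6))*D(5)) + A = ((-4*(-6))*(3 - 1*5))² - 10145 = (24*(3 - 5))² - 10145 = (24*(-2))² - 10145 = (-48)² - 10145 = 2304 - 10145 = -7841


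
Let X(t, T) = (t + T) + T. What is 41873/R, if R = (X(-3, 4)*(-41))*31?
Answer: -41873/6355 ≈ -6.5890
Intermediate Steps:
X(t, T) = t + 2*T (X(t, T) = (T + t) + T = t + 2*T)
R = -6355 (R = ((-3 + 2*4)*(-41))*31 = ((-3 + 8)*(-41))*31 = (5*(-41))*31 = -205*31 = -6355)
41873/R = 41873/(-6355) = 41873*(-1/6355) = -41873/6355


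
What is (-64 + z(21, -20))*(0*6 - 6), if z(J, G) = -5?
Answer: 414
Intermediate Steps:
(-64 + z(21, -20))*(0*6 - 6) = (-64 - 5)*(0*6 - 6) = -69*(0 - 6) = -69*(-6) = 414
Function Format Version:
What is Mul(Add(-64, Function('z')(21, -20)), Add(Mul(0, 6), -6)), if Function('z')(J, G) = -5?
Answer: 414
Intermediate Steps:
Mul(Add(-64, Function('z')(21, -20)), Add(Mul(0, 6), -6)) = Mul(Add(-64, -5), Add(Mul(0, 6), -6)) = Mul(-69, Add(0, -6)) = Mul(-69, -6) = 414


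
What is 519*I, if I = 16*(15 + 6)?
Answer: 174384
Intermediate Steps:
I = 336 (I = 16*21 = 336)
519*I = 519*336 = 174384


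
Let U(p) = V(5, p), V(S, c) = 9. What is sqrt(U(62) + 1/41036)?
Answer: 5*sqrt(151556207)/20518 ≈ 3.0000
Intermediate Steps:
U(p) = 9
sqrt(U(62) + 1/41036) = sqrt(9 + 1/41036) = sqrt(369325/41036) = 5*sqrt(151556207)/20518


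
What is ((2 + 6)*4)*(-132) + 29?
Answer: -4195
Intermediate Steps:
((2 + 6)*4)*(-132) + 29 = (8*4)*(-132) + 29 = 32*(-132) + 29 = -4224 + 29 = -4195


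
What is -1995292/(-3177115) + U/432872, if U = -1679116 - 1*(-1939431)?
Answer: 153705157259/125025829480 ≈ 1.2294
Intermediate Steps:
U = 260315 (U = -1679116 + 1939431 = 260315)
-1995292/(-3177115) + U/432872 = -1995292/(-3177115) + 260315/432872 = -1995292*(-1/3177115) + 260315*(1/432872) = 1995292/3177115 + 23665/39352 = 153705157259/125025829480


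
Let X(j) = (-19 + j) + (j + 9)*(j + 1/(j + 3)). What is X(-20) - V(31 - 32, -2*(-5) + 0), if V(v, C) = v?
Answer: 3105/17 ≈ 182.65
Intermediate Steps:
X(j) = -19 + j + (9 + j)*(j + 1/(3 + j)) (X(j) = (-19 + j) + (9 + j)*(j + 1/(3 + j)) = -19 + j + (9 + j)*(j + 1/(3 + j)))
X(-20) - V(31 - 32, -2*(-5) + 0) = (-48 + (-20)³ + 12*(-20) + 13*(-20)²)/(3 - 20) - (31 - 32) = (-48 - 8000 - 240 + 13*400)/(-17) - 1*(-1) = -(-48 - 8000 - 240 + 5200)/17 + 1 = -1/17*(-3088) + 1 = 3088/17 + 1 = 3105/17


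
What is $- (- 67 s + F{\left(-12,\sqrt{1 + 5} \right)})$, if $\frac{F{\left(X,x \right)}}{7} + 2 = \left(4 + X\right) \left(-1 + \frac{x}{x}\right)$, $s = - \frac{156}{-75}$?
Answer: $\frac{3834}{25} \approx 153.36$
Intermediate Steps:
$s = \frac{52}{25}$ ($s = \left(-156\right) \left(- \frac{1}{75}\right) = \frac{52}{25} \approx 2.08$)
$F{\left(X,x \right)} = -14$ ($F{\left(X,x \right)} = -14 + 7 \left(4 + X\right) \left(-1 + \frac{x}{x}\right) = -14 + 7 \left(4 + X\right) \left(-1 + 1\right) = -14 + 7 \left(4 + X\right) 0 = -14 + 7 \cdot 0 = -14 + 0 = -14$)
$- (- 67 s + F{\left(-12,\sqrt{1 + 5} \right)}) = - (\left(-67\right) \frac{52}{25} - 14) = - (- \frac{3484}{25} - 14) = \left(-1\right) \left(- \frac{3834}{25}\right) = \frac{3834}{25}$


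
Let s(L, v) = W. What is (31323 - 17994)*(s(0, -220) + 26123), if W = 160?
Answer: 350326107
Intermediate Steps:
s(L, v) = 160
(31323 - 17994)*(s(0, -220) + 26123) = (31323 - 17994)*(160 + 26123) = 13329*26283 = 350326107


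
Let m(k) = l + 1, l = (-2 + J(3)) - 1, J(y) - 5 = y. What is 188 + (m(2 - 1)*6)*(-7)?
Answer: -64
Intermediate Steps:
J(y) = 5 + y
l = 5 (l = (-2 + (5 + 3)) - 1 = (-2 + 8) - 1 = 6 - 1 = 5)
m(k) = 6 (m(k) = 5 + 1 = 6)
188 + (m(2 - 1)*6)*(-7) = 188 + (6*6)*(-7) = 188 + 36*(-7) = 188 - 252 = -64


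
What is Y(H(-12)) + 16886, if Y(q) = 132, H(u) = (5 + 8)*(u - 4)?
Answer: 17018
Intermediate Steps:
H(u) = -52 + 13*u (H(u) = 13*(-4 + u) = -52 + 13*u)
Y(H(-12)) + 16886 = 132 + 16886 = 17018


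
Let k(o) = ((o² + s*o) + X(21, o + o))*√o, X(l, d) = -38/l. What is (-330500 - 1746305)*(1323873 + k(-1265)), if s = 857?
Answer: -2749426065765 - 22509413610010*I*√1265/21 ≈ -2.7494e+12 - 3.8123e+13*I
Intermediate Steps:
k(o) = √o*(-38/21 + o² + 857*o) (k(o) = ((o² + 857*o) - 38/21)*√o = (-38/21 + o² + 857*o)*√o = √o*(-38/21 + o² + 857*o))
(-330500 - 1746305)*(1323873 + k(-1265)) = (-330500 - 1746305)*(1323873 + √(-1265)*(-38/21 + (-1265)² + 857*(-1265))) = -2076805*(1323873 + (I*√1265)*(-38/21 + 1600225 - 1084105)) = -2076805*(1323873 + (I*√1265)*(10838482/21)) = -2076805*(1323873 + 10838482*I*√1265/21) = -2749426065765 - 22509413610010*I*√1265/21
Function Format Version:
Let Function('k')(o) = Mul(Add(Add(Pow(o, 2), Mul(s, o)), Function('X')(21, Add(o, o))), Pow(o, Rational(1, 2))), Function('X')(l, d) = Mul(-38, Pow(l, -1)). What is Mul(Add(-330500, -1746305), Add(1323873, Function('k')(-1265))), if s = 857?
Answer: Add(-2749426065765, Mul(Rational(-22509413610010, 21), I, Pow(1265, Rational(1, 2)))) ≈ Add(-2.7494e+12, Mul(-3.8123e+13, I))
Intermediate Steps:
Function('k')(o) = Mul(Pow(o, Rational(1, 2)), Add(Rational(-38, 21), Pow(o, 2), Mul(857, o))) (Function('k')(o) = Mul(Add(Add(Pow(o, 2), Mul(857, o)), Mul(-38, Pow(21, -1))), Pow(o, Rational(1, 2))) = Mul(Add(Add(Pow(o, 2), Mul(857, o)), Mul(-38, Rational(1, 21))), Pow(o, Rational(1, 2))) = Mul(Add(Add(Pow(o, 2), Mul(857, o)), Rational(-38, 21)), Pow(o, Rational(1, 2))) = Mul(Add(Rational(-38, 21), Pow(o, 2), Mul(857, o)), Pow(o, Rational(1, 2))) = Mul(Pow(o, Rational(1, 2)), Add(Rational(-38, 21), Pow(o, 2), Mul(857, o))))
Mul(Add(-330500, -1746305), Add(1323873, Function('k')(-1265))) = Mul(Add(-330500, -1746305), Add(1323873, Mul(Pow(-1265, Rational(1, 2)), Add(Rational(-38, 21), Pow(-1265, 2), Mul(857, -1265))))) = Mul(-2076805, Add(1323873, Mul(Mul(I, Pow(1265, Rational(1, 2))), Add(Rational(-38, 21), 1600225, -1084105)))) = Mul(-2076805, Add(1323873, Mul(Mul(I, Pow(1265, Rational(1, 2))), Rational(10838482, 21)))) = Mul(-2076805, Add(1323873, Mul(Rational(10838482, 21), I, Pow(1265, Rational(1, 2))))) = Add(-2749426065765, Mul(Rational(-22509413610010, 21), I, Pow(1265, Rational(1, 2))))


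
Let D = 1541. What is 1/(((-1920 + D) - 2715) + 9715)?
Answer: 1/6621 ≈ 0.00015103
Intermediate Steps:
1/(((-1920 + D) - 2715) + 9715) = 1/(((-1920 + 1541) - 2715) + 9715) = 1/((-379 - 2715) + 9715) = 1/(-3094 + 9715) = 1/6621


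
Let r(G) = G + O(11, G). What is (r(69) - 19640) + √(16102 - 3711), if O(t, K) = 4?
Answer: -19567 + √12391 ≈ -19456.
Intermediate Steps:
r(G) = 4 + G (r(G) = G + 4 = 4 + G)
(r(69) - 19640) + √(16102 - 3711) = ((4 + 69) - 19640) + √(16102 - 3711) = (73 - 19640) + √12391 = -19567 + √12391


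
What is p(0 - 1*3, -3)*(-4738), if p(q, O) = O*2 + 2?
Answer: 18952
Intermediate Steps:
p(q, O) = 2 + 2*O (p(q, O) = 2*O + 2 = 2 + 2*O)
p(0 - 1*3, -3)*(-4738) = (2 + 2*(-3))*(-4738) = (2 - 6)*(-4738) = -4*(-4738) = 18952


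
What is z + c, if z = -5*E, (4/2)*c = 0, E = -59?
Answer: 295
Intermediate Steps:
c = 0 (c = (1/2)*0 = 0)
z = 295 (z = -5*(-59) = 295)
z + c = 295 + 0 = 295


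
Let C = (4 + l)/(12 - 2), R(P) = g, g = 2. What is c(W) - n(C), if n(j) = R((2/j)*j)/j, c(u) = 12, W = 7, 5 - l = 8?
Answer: -8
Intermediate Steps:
l = -3 (l = 5 - 1*8 = 5 - 8 = -3)
R(P) = 2
C = ⅒ (C = (4 - 3)/(12 - 2) = 1/10 = 1*(⅒) = ⅒ ≈ 0.10000)
n(j) = 2/j
c(W) - n(C) = 12 - 2/⅒ = 12 - 2*10 = 12 - 1*20 = 12 - 20 = -8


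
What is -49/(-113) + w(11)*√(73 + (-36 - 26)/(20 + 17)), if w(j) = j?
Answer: 49/113 + 11*√97643/37 ≈ 93.333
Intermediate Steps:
-49/(-113) + w(11)*√(73 + (-36 - 26)/(20 + 17)) = -49/(-113) + 11*√(73 + (-36 - 26)/(20 + 17)) = -49*(-1/113) + 11*√(73 - 62/37) = 49/113 + 11*√(73 - 62*1/37) = 49/113 + 11*√(73 - 62/37) = 49/113 + 11*√(2639/37) = 49/113 + 11*(√97643/37) = 49/113 + 11*√97643/37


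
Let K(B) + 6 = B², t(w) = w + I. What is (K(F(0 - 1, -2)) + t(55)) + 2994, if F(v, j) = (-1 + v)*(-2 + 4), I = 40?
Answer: 3099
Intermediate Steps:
t(w) = 40 + w (t(w) = w + 40 = 40 + w)
F(v, j) = -2 + 2*v (F(v, j) = (-1 + v)*2 = -2 + 2*v)
K(B) = -6 + B²
(K(F(0 - 1, -2)) + t(55)) + 2994 = ((-6 + (-2 + 2*(0 - 1))²) + (40 + 55)) + 2994 = ((-6 + (-2 + 2*(-1))²) + 95) + 2994 = ((-6 + (-2 - 2)²) + 95) + 2994 = ((-6 + (-4)²) + 95) + 2994 = ((-6 + 16) + 95) + 2994 = (10 + 95) + 2994 = 105 + 2994 = 3099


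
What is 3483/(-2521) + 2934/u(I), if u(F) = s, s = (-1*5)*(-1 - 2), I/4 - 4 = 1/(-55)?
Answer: 2448123/12605 ≈ 194.22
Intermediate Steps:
I = 876/55 (I = 16 + 4/(-55) = 16 + 4*(-1/55) = 16 - 4/55 = 876/55 ≈ 15.927)
s = 15 (s = -5*(-3) = 15)
u(F) = 15
3483/(-2521) + 2934/u(I) = 3483/(-2521) + 2934/15 = 3483*(-1/2521) + 2934*(1/15) = -3483/2521 + 978/5 = 2448123/12605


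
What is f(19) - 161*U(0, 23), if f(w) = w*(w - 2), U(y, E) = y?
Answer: 323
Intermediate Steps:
f(w) = w*(-2 + w)
f(19) - 161*U(0, 23) = 19*(-2 + 19) - 161*0 = 19*17 + 0 = 323 + 0 = 323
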